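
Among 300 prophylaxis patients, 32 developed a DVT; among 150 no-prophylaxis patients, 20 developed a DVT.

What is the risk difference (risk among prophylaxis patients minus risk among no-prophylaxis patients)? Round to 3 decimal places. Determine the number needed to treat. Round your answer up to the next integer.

RD = -0.027; NNT = 38

risk, prophylaxis patients = 32/300 = 0.1067
risk, no-prophylaxis patients = 20/150 = 0.1333
risk difference = 0.1067 − 0.1333 = -0.027
absolute risk difference = 0.026667
1 / 0.026667 = 37.500 → round up → 38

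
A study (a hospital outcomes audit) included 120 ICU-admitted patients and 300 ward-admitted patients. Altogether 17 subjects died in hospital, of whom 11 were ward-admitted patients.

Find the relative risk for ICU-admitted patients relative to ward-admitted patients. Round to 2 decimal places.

1.36

ICU-admitted patients with the outcome: 17 − 11 = 6
ICU-admitted patients without the outcome: 120 − 6 = 114
ward-admitted patients without the outcome: 300 − 11 = 289
risk, ICU-admitted patients = 6/120 = 0.05000
risk, ward-admitted patients = 11/300 = 0.03667
RR = 0.05000 / 0.03667 = 1.36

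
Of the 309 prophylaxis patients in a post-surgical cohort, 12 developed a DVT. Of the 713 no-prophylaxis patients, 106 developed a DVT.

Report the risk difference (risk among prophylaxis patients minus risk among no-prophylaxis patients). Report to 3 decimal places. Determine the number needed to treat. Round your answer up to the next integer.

RD = -0.110; NNT = 10

risk, prophylaxis patients = 12/309 = 0.03883
risk, no-prophylaxis patients = 106/713 = 0.14867
risk difference = 0.03883 − 0.14867 = -0.110
absolute risk difference = 0.109833
1 / 0.109833 = 9.105 → round up → 10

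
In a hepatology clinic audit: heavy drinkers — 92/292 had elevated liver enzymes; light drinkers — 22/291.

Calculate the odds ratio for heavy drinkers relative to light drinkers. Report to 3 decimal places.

OR = (92 × 269) / (200 × 22) = 24748/4400 ≈ 5.625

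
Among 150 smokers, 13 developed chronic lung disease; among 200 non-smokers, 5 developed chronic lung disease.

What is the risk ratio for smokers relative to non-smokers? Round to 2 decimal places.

risk, smokers = 13/150 = 0.08667
risk, non-smokers = 5/200 = 0.02500
RR = 0.08667 / 0.02500 = 3.47

RR = 3.47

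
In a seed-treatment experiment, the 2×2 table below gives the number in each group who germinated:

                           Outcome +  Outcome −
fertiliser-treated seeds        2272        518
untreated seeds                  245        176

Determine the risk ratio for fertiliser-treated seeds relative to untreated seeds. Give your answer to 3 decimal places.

risk, fertiliser-treated seeds = 2272/2790 = 0.8143
risk, untreated seeds = 245/421 = 0.5819
RR = 0.8143 / 0.5819 = 1.399

RR = 1.399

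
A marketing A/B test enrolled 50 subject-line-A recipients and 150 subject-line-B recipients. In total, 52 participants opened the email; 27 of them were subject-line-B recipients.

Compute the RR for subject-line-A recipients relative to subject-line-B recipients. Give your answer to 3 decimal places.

RR ≈ 2.778

subject-line-A recipients with the outcome: 52 − 27 = 25
subject-line-A recipients without the outcome: 50 − 25 = 25
subject-line-B recipients without the outcome: 150 − 27 = 123
risk, subject-line-A recipients = 25/50 = 0.5000
risk, subject-line-B recipients = 27/150 = 0.1800
RR = 0.5000 / 0.1800 = 2.778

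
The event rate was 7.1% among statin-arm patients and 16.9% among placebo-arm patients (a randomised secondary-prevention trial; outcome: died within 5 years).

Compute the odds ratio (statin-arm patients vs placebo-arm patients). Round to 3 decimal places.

odds, statin-arm patients = 0.0710/0.9290 = 0.0764
odds, placebo-arm patients = 0.1690/0.8310 = 0.2034
OR = 0.0764 / 0.2034 = 0.376

OR: 0.376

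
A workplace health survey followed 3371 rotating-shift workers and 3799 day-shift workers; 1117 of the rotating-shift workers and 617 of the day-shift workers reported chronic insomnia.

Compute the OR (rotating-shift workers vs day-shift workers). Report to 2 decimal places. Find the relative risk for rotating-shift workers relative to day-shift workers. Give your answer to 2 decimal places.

OR = (1117 × 3182) / (2254 × 617) = 3554294/1390718 ≈ 2.56
risk, rotating-shift workers = 1117/3371 = 0.3314
risk, day-shift workers = 617/3799 = 0.1624
RR = 0.3314 / 0.1624 = 2.04

OR = 2.56; RR = 2.04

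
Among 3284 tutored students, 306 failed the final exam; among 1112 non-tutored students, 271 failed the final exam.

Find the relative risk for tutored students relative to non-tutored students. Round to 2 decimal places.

0.38

risk, tutored students = 306/3284 = 0.0932
risk, non-tutored students = 271/1112 = 0.2437
RR = 0.0932 / 0.2437 = 0.38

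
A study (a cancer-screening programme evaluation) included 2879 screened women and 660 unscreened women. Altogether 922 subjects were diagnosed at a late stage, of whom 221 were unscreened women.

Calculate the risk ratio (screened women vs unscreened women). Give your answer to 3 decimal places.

RR = 0.727

screened women with the outcome: 922 − 221 = 701
screened women without the outcome: 2879 − 701 = 2178
unscreened women without the outcome: 660 − 221 = 439
risk, screened women = 701/2879 = 0.2435
risk, unscreened women = 221/660 = 0.3348
RR = 0.2435 / 0.3348 = 0.727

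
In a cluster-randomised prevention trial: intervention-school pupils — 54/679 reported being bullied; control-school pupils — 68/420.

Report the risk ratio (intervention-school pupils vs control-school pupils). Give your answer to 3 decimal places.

0.491

risk, intervention-school pupils = 54/679 = 0.0795
risk, control-school pupils = 68/420 = 0.1619
RR = 0.0795 / 0.1619 = 0.491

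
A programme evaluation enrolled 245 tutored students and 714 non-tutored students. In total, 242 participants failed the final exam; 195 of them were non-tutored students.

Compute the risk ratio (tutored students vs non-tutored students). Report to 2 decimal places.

tutored students with the outcome: 242 − 195 = 47
tutored students without the outcome: 245 − 47 = 198
non-tutored students without the outcome: 714 − 195 = 519
risk, tutored students = 47/245 = 0.1918
risk, non-tutored students = 195/714 = 0.2731
RR = 0.1918 / 0.2731 = 0.70

0.70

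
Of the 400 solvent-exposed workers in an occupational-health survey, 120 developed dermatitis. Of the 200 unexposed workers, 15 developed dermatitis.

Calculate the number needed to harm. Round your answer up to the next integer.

risk, solvent-exposed workers = 120/400 = 0.300000
risk, unexposed workers = 15/200 = 0.075000
absolute risk difference = 0.225000
1 / 0.225000 = 4.444 → round up → 5

5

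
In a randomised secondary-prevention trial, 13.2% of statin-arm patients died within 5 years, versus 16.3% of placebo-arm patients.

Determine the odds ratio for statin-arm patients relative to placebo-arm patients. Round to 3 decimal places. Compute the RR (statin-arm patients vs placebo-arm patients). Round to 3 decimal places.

odds, statin-arm patients = 0.1320/0.8680 = 0.1521
odds, placebo-arm patients = 0.1630/0.8370 = 0.1947
OR = 0.1521 / 0.1947 = 0.781
RR = 0.1320 / 0.1630 = 0.810

OR = 0.781; RR = 0.810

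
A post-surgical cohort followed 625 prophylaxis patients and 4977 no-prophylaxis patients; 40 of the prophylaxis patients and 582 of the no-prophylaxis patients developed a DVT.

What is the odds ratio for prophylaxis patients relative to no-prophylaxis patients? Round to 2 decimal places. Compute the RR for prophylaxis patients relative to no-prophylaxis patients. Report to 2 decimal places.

odds, prophylaxis patients = 40/585 = 0.0684
odds, no-prophylaxis patients = 582/4395 = 0.1324
OR = 0.0684 / 0.1324 = 0.52
risk, prophylaxis patients = 40/625 = 0.0640
risk, no-prophylaxis patients = 582/4977 = 0.1169
RR = 0.0640 / 0.1169 = 0.55

OR = 0.52; RR = 0.55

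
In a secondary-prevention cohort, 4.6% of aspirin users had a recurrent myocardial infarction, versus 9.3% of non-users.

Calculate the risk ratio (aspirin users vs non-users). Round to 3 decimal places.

RR = 0.04600 / 0.09300 = 0.495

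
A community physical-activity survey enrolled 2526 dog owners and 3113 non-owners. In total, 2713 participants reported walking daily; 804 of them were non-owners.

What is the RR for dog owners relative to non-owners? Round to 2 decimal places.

2.93

dog owners with the outcome: 2713 − 804 = 1909
dog owners without the outcome: 2526 − 1909 = 617
non-owners without the outcome: 3113 − 804 = 2309
risk, dog owners = 1909/2526 = 0.7557
risk, non-owners = 804/3113 = 0.2583
RR = 0.7557 / 0.2583 = 2.93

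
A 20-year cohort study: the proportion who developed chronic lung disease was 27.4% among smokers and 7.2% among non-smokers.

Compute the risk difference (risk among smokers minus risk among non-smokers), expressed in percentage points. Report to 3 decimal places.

risk difference = 0.2740 − 0.0720 = 0.2020 → 20.200 percentage points

20.200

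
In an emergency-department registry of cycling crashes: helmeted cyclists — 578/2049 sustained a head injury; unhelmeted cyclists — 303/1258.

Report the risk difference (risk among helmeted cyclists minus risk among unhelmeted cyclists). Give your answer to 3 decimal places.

risk, helmeted cyclists = 578/2049 = 0.2821
risk, unhelmeted cyclists = 303/1258 = 0.2409
risk difference = 0.2821 − 0.2409 = 0.041

0.041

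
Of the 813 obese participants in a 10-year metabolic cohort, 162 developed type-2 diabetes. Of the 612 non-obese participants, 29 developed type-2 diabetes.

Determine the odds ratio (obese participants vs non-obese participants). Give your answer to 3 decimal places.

odds, obese participants = 162/651 = 0.24885
odds, non-obese participants = 29/583 = 0.04974
OR = 0.24885 / 0.04974 = 5.003

OR ≈ 5.003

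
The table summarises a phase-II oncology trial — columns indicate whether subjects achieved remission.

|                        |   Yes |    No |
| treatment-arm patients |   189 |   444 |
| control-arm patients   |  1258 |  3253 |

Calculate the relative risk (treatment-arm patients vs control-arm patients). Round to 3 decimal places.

RR = 1.071

risk, treatment-arm patients = 189/633 = 0.2986
risk, control-arm patients = 1258/4511 = 0.2789
RR = 0.2986 / 0.2789 = 1.071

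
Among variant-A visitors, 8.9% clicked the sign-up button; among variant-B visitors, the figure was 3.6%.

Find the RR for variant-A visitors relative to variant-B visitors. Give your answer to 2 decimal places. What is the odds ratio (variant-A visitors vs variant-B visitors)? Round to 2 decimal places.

RR = 2.47; OR = 2.62

RR = 0.08900 / 0.03600 = 2.47
odds, variant-A visitors = 0.08900/0.91100 = 0.09769
odds, variant-B visitors = 0.03600/0.96400 = 0.03734
OR = 0.09769 / 0.03734 = 2.62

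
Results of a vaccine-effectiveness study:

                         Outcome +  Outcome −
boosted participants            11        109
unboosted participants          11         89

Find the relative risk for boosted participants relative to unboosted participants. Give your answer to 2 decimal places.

risk, boosted participants = 11/120 = 0.0917
risk, unboosted participants = 11/100 = 0.1100
RR = 0.0917 / 0.1100 = 0.83

RR: 0.83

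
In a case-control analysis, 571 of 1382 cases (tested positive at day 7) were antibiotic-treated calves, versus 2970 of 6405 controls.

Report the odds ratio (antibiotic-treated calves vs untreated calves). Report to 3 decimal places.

0.814

odds, antibiotic-treated calves = 571/2970 = 0.1923
odds, untreated calves = 811/3435 = 0.2361
OR = 0.1923 / 0.2361 = 0.814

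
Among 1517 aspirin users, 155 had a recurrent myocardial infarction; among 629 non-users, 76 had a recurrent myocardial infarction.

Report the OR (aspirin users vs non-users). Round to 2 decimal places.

odds, aspirin users = 155/1362 = 0.1138
odds, non-users = 76/553 = 0.1374
OR = 0.1138 / 0.1374 = 0.83

OR: 0.83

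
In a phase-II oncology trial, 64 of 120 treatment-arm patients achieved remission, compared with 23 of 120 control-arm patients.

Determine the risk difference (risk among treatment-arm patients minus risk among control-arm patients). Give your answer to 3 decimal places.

RD ≈ 0.342

risk, treatment-arm patients = 64/120 = 0.5333
risk, control-arm patients = 23/120 = 0.1917
risk difference = 0.5333 − 0.1917 = 0.342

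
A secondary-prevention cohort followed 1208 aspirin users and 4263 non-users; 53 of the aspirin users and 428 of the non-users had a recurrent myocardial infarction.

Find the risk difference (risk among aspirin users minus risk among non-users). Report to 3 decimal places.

risk, aspirin users = 53/1208 = 0.04387
risk, non-users = 428/4263 = 0.10040
risk difference = 0.04387 − 0.10040 = -0.057

RD: -0.057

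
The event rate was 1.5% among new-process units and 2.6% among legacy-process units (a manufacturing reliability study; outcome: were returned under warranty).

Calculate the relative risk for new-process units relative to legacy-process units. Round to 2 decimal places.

RR = 0.01500 / 0.02600 = 0.58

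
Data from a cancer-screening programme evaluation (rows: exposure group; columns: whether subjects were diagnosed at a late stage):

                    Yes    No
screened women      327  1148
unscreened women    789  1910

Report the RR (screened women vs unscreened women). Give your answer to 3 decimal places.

risk, screened women = 327/1475 = 0.2217
risk, unscreened women = 789/2699 = 0.2923
RR = 0.2217 / 0.2923 = 0.758

RR = 0.758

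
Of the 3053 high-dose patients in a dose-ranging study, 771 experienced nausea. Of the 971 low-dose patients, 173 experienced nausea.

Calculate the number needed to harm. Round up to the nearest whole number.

risk, high-dose patients = 771/3053 = 0.252538
risk, low-dose patients = 173/971 = 0.178167
absolute risk difference = 0.074372
1 / 0.074372 = 13.446 → round up → 14

14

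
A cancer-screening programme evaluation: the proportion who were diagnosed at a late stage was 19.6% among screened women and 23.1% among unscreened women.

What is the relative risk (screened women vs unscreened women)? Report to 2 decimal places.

RR = 0.1960 / 0.2310 = 0.85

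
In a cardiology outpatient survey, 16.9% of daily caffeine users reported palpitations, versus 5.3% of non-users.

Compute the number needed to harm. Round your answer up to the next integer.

absolute risk difference = 0.116000
1 / 0.116000 = 8.621 → round up → 9

NNH = 9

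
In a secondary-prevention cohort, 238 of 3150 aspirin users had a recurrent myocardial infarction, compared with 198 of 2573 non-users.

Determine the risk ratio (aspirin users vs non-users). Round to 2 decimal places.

risk, aspirin users = 238/3150 = 0.0756
risk, non-users = 198/2573 = 0.0770
RR = 0.0756 / 0.0770 = 0.98

0.98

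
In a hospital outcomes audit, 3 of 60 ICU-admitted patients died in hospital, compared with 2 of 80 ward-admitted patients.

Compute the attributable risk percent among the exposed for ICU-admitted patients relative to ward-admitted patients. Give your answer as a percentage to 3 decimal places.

risk, ICU-admitted patients = 3/60 = 0.05000
risk, ward-admitted patients = 2/80 = 0.02500
AR% = (0.05000 − 0.02500) / 0.05000 = 0.5000 → 50.000%

50.000%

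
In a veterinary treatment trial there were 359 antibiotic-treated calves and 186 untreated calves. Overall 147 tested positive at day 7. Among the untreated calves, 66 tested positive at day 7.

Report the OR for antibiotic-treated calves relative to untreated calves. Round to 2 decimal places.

antibiotic-treated calves with the outcome: 147 − 66 = 81
antibiotic-treated calves without the outcome: 359 − 81 = 278
untreated calves without the outcome: 186 − 66 = 120
OR = (81 × 120) / (278 × 66) = 9720/18348 ≈ 0.53

OR = 0.53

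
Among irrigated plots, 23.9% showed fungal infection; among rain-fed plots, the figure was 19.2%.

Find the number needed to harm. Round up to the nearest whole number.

NNH: 22

absolute risk difference = 0.047000
1 / 0.047000 = 21.277 → round up → 22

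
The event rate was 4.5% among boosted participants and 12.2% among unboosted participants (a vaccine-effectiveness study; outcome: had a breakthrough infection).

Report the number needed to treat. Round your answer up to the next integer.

NNT: 13

absolute risk difference = 0.077000
1 / 0.077000 = 12.987 → round up → 13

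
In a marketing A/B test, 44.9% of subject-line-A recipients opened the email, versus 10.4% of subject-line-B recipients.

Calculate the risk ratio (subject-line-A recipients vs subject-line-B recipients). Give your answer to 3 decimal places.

RR = 0.4490 / 0.1040 = 4.317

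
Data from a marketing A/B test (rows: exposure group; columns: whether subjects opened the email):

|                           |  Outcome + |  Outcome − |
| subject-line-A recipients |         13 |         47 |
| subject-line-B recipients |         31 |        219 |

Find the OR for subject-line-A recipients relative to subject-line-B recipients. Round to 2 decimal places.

OR = (13 × 219) / (47 × 31) = 2847/1457 ≈ 1.95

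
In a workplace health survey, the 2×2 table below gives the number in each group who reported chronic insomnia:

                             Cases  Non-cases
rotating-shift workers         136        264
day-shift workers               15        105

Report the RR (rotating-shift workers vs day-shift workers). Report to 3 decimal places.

risk, rotating-shift workers = 136/400 = 0.3400
risk, day-shift workers = 15/120 = 0.1250
RR = 0.3400 / 0.1250 = 2.720

RR = 2.720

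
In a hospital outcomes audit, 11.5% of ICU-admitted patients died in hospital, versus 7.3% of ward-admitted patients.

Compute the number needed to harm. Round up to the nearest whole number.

24

absolute risk difference = 0.042000
1 / 0.042000 = 23.810 → round up → 24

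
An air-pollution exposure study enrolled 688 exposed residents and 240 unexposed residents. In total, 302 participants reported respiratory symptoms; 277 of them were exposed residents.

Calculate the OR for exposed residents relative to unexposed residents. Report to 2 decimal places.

exposed residents without the outcome: 688 − 277 = 411
unexposed residents with the outcome: 302 − 277 = 25
unexposed residents without the outcome: 240 − 25 = 215
odds, exposed residents = 277/411 = 0.6740
odds, unexposed residents = 25/215 = 0.1163
OR = 0.6740 / 0.1163 = 5.80

OR ≈ 5.80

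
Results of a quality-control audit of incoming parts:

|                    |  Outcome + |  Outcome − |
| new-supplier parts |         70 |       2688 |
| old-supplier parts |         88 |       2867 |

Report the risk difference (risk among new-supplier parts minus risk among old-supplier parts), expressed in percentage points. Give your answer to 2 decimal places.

-0.44

risk, new-supplier parts = 70/2758 = 0.02538
risk, old-supplier parts = 88/2955 = 0.02978
risk difference = 0.02538 − 0.02978 = -0.00440 → -0.44 percentage points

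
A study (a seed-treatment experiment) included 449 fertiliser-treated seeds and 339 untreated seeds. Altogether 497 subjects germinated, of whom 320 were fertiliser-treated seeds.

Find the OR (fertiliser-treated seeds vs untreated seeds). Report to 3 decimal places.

2.270

fertiliser-treated seeds without the outcome: 449 − 320 = 129
untreated seeds with the outcome: 497 − 320 = 177
untreated seeds without the outcome: 339 − 177 = 162
OR = (320 × 162) / (129 × 177) = 51840/22833 ≈ 2.270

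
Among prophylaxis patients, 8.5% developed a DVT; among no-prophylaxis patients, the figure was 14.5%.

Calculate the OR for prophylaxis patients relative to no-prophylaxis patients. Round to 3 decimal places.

OR ≈ 0.548

odds, prophylaxis patients = 0.0850/0.9150 = 0.0929
odds, no-prophylaxis patients = 0.1450/0.8550 = 0.1696
OR = 0.0929 / 0.1696 = 0.548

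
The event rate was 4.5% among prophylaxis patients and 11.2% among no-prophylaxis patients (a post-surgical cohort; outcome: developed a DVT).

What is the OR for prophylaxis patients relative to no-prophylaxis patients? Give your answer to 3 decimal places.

odds, prophylaxis patients = 0.04500/0.95500 = 0.04712
odds, no-prophylaxis patients = 0.11200/0.88800 = 0.12613
OR = 0.04712 / 0.12613 = 0.374

0.374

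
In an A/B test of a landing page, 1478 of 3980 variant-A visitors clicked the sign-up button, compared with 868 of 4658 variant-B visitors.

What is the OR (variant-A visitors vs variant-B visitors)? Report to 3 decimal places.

OR: 2.579

odds, variant-A visitors = 1478/2502 = 0.5907
odds, variant-B visitors = 868/3790 = 0.2290
OR = 0.5907 / 0.2290 = 2.579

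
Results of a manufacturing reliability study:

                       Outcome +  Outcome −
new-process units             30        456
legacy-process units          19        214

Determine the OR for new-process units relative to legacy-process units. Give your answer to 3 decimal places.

OR = (30 × 214) / (456 × 19) = 6420/8664 ≈ 0.741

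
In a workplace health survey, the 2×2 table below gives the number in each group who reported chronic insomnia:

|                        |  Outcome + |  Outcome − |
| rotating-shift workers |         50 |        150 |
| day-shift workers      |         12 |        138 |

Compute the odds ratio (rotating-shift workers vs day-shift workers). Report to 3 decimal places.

OR = (50 × 138) / (150 × 12) = 6900/1800 ≈ 3.833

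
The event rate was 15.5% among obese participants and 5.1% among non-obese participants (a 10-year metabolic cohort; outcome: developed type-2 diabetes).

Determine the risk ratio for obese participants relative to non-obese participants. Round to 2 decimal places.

RR = 0.1550 / 0.0510 = 3.04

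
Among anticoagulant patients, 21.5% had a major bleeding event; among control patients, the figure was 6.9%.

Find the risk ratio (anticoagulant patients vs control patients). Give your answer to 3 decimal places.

RR = 0.2150 / 0.0690 = 3.116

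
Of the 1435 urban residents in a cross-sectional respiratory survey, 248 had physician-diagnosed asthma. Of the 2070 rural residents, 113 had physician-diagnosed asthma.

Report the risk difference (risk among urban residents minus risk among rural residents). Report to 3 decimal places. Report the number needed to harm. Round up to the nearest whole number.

risk, urban residents = 248/1435 = 0.1728
risk, rural residents = 113/2070 = 0.0546
risk difference = 0.1728 − 0.0546 = 0.118
absolute risk difference = 0.118233
1 / 0.118233 = 8.458 → round up → 9

RD = 0.118; NNH = 9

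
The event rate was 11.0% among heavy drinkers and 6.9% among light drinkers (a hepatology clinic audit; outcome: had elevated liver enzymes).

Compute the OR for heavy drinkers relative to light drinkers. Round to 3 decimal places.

1.668

odds, heavy drinkers = 0.1100/0.8900 = 0.1236
odds, light drinkers = 0.0690/0.9310 = 0.0741
OR = 0.1236 / 0.0741 = 1.668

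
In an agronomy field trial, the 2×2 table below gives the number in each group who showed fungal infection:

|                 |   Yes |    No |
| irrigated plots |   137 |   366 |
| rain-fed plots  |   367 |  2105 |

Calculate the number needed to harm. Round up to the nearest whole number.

9

risk, irrigated plots = 137/503 = 0.272366
risk, rain-fed plots = 367/2472 = 0.148463
absolute risk difference = 0.123903
1 / 0.123903 = 8.071 → round up → 9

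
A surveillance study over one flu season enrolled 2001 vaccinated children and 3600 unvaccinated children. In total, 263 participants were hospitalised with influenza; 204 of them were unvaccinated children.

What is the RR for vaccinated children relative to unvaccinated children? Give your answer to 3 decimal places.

vaccinated children with the outcome: 263 − 204 = 59
vaccinated children without the outcome: 2001 − 59 = 1942
unvaccinated children without the outcome: 3600 − 204 = 3396
risk, vaccinated children = 59/2001 = 0.02949
risk, unvaccinated children = 204/3600 = 0.05667
RR = 0.02949 / 0.05667 = 0.520

RR: 0.520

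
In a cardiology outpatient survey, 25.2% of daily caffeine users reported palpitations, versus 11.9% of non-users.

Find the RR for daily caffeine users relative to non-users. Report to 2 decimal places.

RR = 0.2520 / 0.1190 = 2.12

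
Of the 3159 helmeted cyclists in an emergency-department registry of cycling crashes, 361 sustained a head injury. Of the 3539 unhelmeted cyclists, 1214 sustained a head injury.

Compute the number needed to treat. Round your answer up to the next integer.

risk, helmeted cyclists = 361/3159 = 0.114277
risk, unhelmeted cyclists = 1214/3539 = 0.343035
absolute risk difference = 0.228758
1 / 0.228758 = 4.371 → round up → 5

5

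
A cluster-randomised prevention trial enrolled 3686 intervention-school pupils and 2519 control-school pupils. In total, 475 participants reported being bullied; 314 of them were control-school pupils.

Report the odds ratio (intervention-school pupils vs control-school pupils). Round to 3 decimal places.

intervention-school pupils with the outcome: 475 − 314 = 161
intervention-school pupils without the outcome: 3686 − 161 = 3525
control-school pupils without the outcome: 2519 − 314 = 2205
odds, intervention-school pupils = 161/3525 = 0.04567
odds, control-school pupils = 314/2205 = 0.14240
OR = 0.04567 / 0.14240 = 0.321

OR = 0.321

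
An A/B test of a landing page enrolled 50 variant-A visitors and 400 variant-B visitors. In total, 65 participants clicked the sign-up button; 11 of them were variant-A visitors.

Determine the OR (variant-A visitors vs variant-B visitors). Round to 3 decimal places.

1.807

variant-A visitors without the outcome: 50 − 11 = 39
variant-B visitors with the outcome: 65 − 11 = 54
variant-B visitors without the outcome: 400 − 54 = 346
odds, variant-A visitors = 11/39 = 0.2821
odds, variant-B visitors = 54/346 = 0.1561
OR = 0.2821 / 0.1561 = 1.807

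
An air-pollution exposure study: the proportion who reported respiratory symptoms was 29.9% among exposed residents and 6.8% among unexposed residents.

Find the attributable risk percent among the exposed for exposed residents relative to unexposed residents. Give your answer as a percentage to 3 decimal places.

AR% = (0.2990 − 0.0680) / 0.2990 = 0.7726 → 77.258%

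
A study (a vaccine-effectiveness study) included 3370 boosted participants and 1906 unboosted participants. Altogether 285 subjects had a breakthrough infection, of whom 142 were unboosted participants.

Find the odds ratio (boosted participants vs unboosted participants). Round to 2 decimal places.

OR ≈ 0.55

boosted participants with the outcome: 285 − 142 = 143
boosted participants without the outcome: 3370 − 143 = 3227
unboosted participants without the outcome: 1906 − 142 = 1764
odds, boosted participants = 143/3227 = 0.04431
odds, unboosted participants = 142/1764 = 0.08050
OR = 0.04431 / 0.08050 = 0.55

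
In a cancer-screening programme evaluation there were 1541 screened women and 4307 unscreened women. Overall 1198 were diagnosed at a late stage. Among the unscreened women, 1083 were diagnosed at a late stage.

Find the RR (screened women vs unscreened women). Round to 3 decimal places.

RR: 0.297

screened women with the outcome: 1198 − 1083 = 115
screened women without the outcome: 1541 − 115 = 1426
unscreened women without the outcome: 4307 − 1083 = 3224
risk, screened women = 115/1541 = 0.0746
risk, unscreened women = 1083/4307 = 0.2515
RR = 0.0746 / 0.2515 = 0.297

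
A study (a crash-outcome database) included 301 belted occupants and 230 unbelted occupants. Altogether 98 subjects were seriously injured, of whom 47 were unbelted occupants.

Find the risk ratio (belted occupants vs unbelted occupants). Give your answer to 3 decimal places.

RR ≈ 0.829

belted occupants with the outcome: 98 − 47 = 51
belted occupants without the outcome: 301 − 51 = 250
unbelted occupants without the outcome: 230 − 47 = 183
risk, belted occupants = 51/301 = 0.1694
risk, unbelted occupants = 47/230 = 0.2043
RR = 0.1694 / 0.2043 = 0.829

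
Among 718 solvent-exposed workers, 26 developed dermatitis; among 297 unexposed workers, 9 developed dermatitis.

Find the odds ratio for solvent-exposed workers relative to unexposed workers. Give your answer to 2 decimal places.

OR: 1.20

odds, solvent-exposed workers = 26/692 = 0.03757
odds, unexposed workers = 9/288 = 0.03125
OR = 0.03757 / 0.03125 = 1.20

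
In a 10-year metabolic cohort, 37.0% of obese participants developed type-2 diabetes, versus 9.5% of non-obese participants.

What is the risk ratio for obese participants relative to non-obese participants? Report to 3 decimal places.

RR = 0.3700 / 0.0950 = 3.895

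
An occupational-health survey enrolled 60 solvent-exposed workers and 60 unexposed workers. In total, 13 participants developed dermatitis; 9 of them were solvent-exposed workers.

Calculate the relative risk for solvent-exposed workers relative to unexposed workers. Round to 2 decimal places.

solvent-exposed workers without the outcome: 60 − 9 = 51
unexposed workers with the outcome: 13 − 9 = 4
unexposed workers without the outcome: 60 − 4 = 56
risk, solvent-exposed workers = 9/60 = 0.1500
risk, unexposed workers = 4/60 = 0.0667
RR = 0.1500 / 0.0667 = 2.25

RR: 2.25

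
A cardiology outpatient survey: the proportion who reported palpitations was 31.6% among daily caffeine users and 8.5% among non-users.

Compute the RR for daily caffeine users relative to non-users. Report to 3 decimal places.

RR = 0.3160 / 0.0850 = 3.718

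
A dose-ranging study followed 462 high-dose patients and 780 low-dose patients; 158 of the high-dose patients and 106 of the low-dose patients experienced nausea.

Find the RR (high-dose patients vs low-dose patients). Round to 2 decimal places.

RR = 2.52

risk, high-dose patients = 158/462 = 0.3420
risk, low-dose patients = 106/780 = 0.1359
RR = 0.3420 / 0.1359 = 2.52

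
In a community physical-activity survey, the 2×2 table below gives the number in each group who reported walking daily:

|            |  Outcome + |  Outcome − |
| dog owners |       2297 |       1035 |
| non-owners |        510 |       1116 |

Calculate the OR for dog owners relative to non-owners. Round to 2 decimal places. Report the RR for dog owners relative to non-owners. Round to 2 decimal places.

odds, dog owners = 2297/1035 = 2.2193
odds, non-owners = 510/1116 = 0.4570
OR = 2.2193 / 0.4570 = 4.86
risk, dog owners = 2297/3332 = 0.6894
risk, non-owners = 510/1626 = 0.3137
RR = 0.6894 / 0.3137 = 2.20

OR = 4.86; RR = 2.20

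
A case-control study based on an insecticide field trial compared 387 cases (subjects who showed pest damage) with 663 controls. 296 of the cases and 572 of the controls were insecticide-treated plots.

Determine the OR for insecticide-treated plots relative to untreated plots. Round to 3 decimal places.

odds, insecticide-treated plots = 296/572 = 0.5175
odds, untreated plots = 91/91 = 1.0000
OR = 0.5175 / 1.0000 = 0.517

0.517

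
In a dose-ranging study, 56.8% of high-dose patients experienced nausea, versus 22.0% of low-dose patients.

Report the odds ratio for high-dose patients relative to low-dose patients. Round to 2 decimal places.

odds, high-dose patients = 0.5680/0.4320 = 1.3148
odds, low-dose patients = 0.2200/0.7800 = 0.2821
OR = 1.3148 / 0.2821 = 4.66

4.66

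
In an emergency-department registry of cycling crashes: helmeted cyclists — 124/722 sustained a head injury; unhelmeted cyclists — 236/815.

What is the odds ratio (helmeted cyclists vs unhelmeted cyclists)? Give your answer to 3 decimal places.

0.509

odds, helmeted cyclists = 124/598 = 0.2074
odds, unhelmeted cyclists = 236/579 = 0.4076
OR = 0.2074 / 0.4076 = 0.509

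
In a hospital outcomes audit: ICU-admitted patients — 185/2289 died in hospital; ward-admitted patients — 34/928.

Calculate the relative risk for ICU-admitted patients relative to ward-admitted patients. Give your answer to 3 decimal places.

RR = 2.206

risk, ICU-admitted patients = 185/2289 = 0.08082
risk, ward-admitted patients = 34/928 = 0.03664
RR = 0.08082 / 0.03664 = 2.206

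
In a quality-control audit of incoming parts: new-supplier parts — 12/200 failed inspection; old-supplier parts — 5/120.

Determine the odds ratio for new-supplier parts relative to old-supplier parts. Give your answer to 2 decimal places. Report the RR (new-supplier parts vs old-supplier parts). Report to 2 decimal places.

OR = 1.47; RR = 1.44

odds, new-supplier parts = 12/188 = 0.06383
odds, old-supplier parts = 5/115 = 0.04348
OR = 0.06383 / 0.04348 = 1.47
risk, new-supplier parts = 12/200 = 0.06000
risk, old-supplier parts = 5/120 = 0.04167
RR = 0.06000 / 0.04167 = 1.44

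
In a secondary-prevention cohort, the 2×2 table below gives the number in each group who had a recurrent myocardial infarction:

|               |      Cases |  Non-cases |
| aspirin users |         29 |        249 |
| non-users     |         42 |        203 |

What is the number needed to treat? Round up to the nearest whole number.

risk, aspirin users = 29/278 = 0.104317
risk, non-users = 42/245 = 0.171429
absolute risk difference = 0.067112
1 / 0.067112 = 14.900 → round up → 15

NNT ≈ 15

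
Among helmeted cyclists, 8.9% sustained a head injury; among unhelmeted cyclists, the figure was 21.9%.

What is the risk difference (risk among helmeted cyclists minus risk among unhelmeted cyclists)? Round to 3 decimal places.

risk difference = 0.0890 − 0.2190 = -0.130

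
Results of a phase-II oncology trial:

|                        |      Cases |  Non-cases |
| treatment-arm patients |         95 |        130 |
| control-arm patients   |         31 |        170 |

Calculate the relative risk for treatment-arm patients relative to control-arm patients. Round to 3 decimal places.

RR: 2.738

risk, treatment-arm patients = 95/225 = 0.4222
risk, control-arm patients = 31/201 = 0.1542
RR = 0.4222 / 0.1542 = 2.738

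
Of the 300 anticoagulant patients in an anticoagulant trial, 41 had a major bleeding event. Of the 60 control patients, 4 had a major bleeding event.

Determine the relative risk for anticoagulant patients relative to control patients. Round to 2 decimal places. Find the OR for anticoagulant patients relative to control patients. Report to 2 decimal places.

RR = 2.05; OR = 2.22

risk, anticoagulant patients = 41/300 = 0.1367
risk, control patients = 4/60 = 0.0667
RR = 0.1367 / 0.0667 = 2.05
odds, anticoagulant patients = 41/259 = 0.1583
odds, control patients = 4/56 = 0.0714
OR = 0.1583 / 0.0714 = 2.22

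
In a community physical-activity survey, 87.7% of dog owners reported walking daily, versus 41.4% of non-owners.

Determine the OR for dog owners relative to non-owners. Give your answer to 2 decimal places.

odds, dog owners = 0.8770/0.1230 = 7.1301
odds, non-owners = 0.4140/0.5860 = 0.7065
OR = 7.1301 / 0.7065 = 10.09

OR: 10.09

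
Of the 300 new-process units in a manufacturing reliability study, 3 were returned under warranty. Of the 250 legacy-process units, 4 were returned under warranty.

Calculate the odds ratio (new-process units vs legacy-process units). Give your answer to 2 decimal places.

OR = (3 × 246) / (297 × 4) = 738/1188 ≈ 0.62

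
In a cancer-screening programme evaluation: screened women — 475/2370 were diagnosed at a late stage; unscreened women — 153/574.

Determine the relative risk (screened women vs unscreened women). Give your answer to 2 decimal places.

risk, screened women = 475/2370 = 0.2004
risk, unscreened women = 153/574 = 0.2666
RR = 0.2004 / 0.2666 = 0.75

0.75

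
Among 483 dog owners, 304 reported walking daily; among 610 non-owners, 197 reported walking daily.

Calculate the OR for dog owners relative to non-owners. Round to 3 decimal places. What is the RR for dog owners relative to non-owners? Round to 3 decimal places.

OR = 3.560; RR = 1.949

OR = (304 × 413) / (179 × 197) = 125552/35263 ≈ 3.560
risk, dog owners = 304/483 = 0.6294
risk, non-owners = 197/610 = 0.3230
RR = 0.6294 / 0.3230 = 1.949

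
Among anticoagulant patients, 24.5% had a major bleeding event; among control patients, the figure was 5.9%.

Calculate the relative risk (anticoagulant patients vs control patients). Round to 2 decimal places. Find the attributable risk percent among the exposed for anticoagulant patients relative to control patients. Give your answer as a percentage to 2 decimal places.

RR = 0.2450 / 0.0590 = 4.15
AR% = (0.2450 − 0.0590) / 0.2450 = 0.7592 → 75.92%

RR = 4.15; AR% = 75.92%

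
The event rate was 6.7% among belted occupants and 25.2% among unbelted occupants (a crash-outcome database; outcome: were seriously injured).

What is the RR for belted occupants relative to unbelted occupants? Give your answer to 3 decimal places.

RR = 0.0670 / 0.2520 = 0.266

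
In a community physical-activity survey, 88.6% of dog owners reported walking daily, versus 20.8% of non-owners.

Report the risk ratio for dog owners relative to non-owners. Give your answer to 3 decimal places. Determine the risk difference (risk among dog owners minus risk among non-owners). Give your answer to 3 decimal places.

RR = 4.260; RD = 0.678

RR = 0.8860 / 0.2080 = 4.260
risk difference = 0.8860 − 0.2080 = 0.678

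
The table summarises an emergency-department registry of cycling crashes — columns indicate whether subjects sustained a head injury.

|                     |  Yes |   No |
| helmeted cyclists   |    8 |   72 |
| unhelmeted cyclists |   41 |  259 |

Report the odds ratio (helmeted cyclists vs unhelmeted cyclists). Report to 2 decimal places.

OR = (8 × 259) / (72 × 41) = 2072/2952 ≈ 0.70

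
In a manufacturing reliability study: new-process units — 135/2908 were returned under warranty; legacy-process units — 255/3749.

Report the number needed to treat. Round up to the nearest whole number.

47

risk, new-process units = 135/2908 = 0.046424
risk, legacy-process units = 255/3749 = 0.068018
absolute risk difference = 0.021594
1 / 0.021594 = 46.309 → round up → 47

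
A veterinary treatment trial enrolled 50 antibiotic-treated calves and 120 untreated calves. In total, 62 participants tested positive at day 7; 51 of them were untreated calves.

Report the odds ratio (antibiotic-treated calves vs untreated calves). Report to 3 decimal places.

antibiotic-treated calves with the outcome: 62 − 51 = 11
antibiotic-treated calves without the outcome: 50 − 11 = 39
untreated calves without the outcome: 120 − 51 = 69
OR = (11 × 69) / (39 × 51) = 759/1989 ≈ 0.382

0.382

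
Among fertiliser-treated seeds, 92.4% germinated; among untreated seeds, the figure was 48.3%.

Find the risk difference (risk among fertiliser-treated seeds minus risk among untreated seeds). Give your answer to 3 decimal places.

risk difference = 0.9240 − 0.4830 = 0.441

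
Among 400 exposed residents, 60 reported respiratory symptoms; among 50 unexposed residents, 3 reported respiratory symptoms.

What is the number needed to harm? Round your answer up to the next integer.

risk, exposed residents = 60/400 = 0.150000
risk, unexposed residents = 3/50 = 0.060000
absolute risk difference = 0.090000
1 / 0.090000 = 11.111 → round up → 12

12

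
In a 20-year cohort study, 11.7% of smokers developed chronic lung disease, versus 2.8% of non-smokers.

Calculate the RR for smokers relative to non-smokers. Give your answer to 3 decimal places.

RR = 0.11700 / 0.02800 = 4.179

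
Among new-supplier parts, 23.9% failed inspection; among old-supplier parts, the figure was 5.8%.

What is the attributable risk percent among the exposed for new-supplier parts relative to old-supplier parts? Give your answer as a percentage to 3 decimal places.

AR% = (0.2390 − 0.0580) / 0.2390 = 0.7573 → 75.732%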